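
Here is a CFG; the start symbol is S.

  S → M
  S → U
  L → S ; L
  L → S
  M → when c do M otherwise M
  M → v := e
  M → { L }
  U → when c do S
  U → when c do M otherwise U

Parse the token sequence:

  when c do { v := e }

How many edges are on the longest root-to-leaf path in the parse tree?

7

[S [U when c do [S [M { [L [S [M v := e]]] }]]]]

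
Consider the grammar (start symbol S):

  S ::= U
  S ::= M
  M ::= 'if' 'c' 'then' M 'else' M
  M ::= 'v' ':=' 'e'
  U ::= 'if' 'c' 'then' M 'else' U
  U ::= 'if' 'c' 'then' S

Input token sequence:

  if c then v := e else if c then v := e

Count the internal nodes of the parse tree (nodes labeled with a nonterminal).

6

[S [U if c then [M v := e] else [U if c then [S [M v := e]]]]]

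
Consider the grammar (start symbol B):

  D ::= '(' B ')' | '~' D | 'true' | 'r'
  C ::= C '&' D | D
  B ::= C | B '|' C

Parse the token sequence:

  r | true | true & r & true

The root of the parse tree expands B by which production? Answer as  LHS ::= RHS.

[B [B [B [C [D r]]] | [C [D true]]] | [C [C [C [D true]] & [D r]] & [D true]]]

B ::= B '|' C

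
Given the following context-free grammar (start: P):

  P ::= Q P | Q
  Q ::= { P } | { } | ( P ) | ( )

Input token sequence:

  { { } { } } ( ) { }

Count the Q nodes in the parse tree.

5

[P [Q { [P [Q { }] [P [Q { }]]] }] [P [Q ( )] [P [Q { }]]]]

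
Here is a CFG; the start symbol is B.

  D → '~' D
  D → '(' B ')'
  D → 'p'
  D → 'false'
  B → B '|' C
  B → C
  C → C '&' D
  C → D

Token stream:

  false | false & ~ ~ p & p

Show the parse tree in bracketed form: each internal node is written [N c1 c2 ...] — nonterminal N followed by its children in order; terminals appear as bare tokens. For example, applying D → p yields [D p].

B
B | C
C | C
D | C
false | C
false | C & D
false | C & D & D
false | D & D & D
false | false & D & D
false | false & ~ D & D
false | false & ~ ~ D & D
false | false & ~ ~ p & D
false | false & ~ ~ p & p

[B [B [C [D false]]] | [C [C [C [D false]] & [D ~ [D ~ [D p]]]] & [D p]]]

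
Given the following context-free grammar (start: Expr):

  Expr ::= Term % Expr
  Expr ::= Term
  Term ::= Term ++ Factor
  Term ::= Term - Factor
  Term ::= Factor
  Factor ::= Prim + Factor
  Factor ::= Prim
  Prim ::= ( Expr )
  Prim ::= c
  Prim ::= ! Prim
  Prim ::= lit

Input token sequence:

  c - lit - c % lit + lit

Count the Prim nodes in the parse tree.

5

[Expr [Term [Term [Term [Factor [Prim c]]] - [Factor [Prim lit]]] - [Factor [Prim c]]] % [Expr [Term [Factor [Prim lit] + [Factor [Prim lit]]]]]]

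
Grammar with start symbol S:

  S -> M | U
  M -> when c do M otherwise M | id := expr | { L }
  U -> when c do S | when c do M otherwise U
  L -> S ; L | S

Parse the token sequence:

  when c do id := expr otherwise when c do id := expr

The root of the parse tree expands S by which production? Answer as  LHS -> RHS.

S -> U

[S [U when c do [M id := expr] otherwise [U when c do [S [M id := expr]]]]]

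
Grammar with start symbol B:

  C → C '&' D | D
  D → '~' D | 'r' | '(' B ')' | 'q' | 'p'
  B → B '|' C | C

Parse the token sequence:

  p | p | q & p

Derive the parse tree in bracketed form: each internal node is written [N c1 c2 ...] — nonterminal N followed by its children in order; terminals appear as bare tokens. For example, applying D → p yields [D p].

B
B | C
B | C | C
C | C | C
D | C | C
p | C | C
p | D | C
p | p | C
p | p | C & D
p | p | D & D
p | p | q & D
p | p | q & p

[B [B [B [C [D p]]] | [C [D p]]] | [C [C [D q]] & [D p]]]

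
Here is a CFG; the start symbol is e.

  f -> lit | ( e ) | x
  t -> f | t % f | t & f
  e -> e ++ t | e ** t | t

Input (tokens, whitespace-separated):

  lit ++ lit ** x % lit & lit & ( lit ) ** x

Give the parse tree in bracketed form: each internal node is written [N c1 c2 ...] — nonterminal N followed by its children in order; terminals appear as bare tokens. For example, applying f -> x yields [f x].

[e [e [e [e [t [f lit]]] ++ [t [f lit]]] ** [t [t [t [t [f x]] % [f lit]] & [f lit]] & [f ( [e [t [f lit]]] )]]] ** [t [f x]]]

e
e ** t
e ** t ** t
e ++ t ** t ** t
t ++ t ** t ** t
f ++ t ** t ** t
lit ++ t ** t ** t
lit ++ f ** t ** t
lit ++ lit ** t ** t
lit ++ lit ** t & f ** t
lit ++ lit ** t & f & f ** t
lit ++ lit ** t % f & f & f ** t
lit ++ lit ** f % f & f & f ** t
lit ++ lit ** x % f & f & f ** t
lit ++ lit ** x % lit & f & f ** t
lit ++ lit ** x % lit & lit & f ** t
lit ++ lit ** x % lit & lit & ( e ) ** t
lit ++ lit ** x % lit & lit & ( t ) ** t
lit ++ lit ** x % lit & lit & ( f ) ** t
lit ++ lit ** x % lit & lit & ( lit ) ** t
lit ++ lit ** x % lit & lit & ( lit ) ** f
lit ++ lit ** x % lit & lit & ( lit ) ** x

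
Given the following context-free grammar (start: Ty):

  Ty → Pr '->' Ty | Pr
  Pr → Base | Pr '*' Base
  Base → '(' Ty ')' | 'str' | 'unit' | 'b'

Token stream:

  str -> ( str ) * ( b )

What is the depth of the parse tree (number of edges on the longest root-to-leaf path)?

8

[Ty [Pr [Base str]] -> [Ty [Pr [Pr [Base ( [Ty [Pr [Base str]]] )]] * [Base ( [Ty [Pr [Base b]]] )]]]]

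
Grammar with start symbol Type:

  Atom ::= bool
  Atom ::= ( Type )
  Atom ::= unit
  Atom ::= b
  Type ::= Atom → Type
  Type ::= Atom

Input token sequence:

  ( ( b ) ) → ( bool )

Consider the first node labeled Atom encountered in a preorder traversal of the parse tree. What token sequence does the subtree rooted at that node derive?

( ( b ) )

[Type [Atom ( [Type [Atom ( [Type [Atom b]] )]] )] → [Type [Atom ( [Type [Atom bool]] )]]]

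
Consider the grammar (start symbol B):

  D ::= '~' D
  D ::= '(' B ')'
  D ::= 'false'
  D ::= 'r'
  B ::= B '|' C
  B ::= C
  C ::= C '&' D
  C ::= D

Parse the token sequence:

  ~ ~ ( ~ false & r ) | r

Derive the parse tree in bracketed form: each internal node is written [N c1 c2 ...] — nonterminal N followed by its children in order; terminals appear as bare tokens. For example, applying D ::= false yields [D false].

B
B | C
C | C
D | C
~ D | C
~ ~ D | C
~ ~ ( B ) | C
~ ~ ( C ) | C
~ ~ ( C & D ) | C
~ ~ ( D & D ) | C
~ ~ ( ~ D & D ) | C
~ ~ ( ~ false & D ) | C
~ ~ ( ~ false & r ) | C
~ ~ ( ~ false & r ) | D
~ ~ ( ~ false & r ) | r

[B [B [C [D ~ [D ~ [D ( [B [C [C [D ~ [D false]]] & [D r]]] )]]]]] | [C [D r]]]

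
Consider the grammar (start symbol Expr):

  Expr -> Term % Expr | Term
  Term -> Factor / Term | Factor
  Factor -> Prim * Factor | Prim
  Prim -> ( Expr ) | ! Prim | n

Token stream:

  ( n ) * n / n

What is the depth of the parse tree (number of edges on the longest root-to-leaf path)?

[Expr [Term [Factor [Prim ( [Expr [Term [Factor [Prim n]]]] )] * [Factor [Prim n]]] / [Term [Factor [Prim n]]]]]

8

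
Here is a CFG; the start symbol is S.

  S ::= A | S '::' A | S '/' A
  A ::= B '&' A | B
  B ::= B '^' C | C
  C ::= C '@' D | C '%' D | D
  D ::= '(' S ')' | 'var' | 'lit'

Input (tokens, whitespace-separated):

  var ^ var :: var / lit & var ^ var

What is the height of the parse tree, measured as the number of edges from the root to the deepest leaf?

8

[S [S [S [A [B [B [C [D var]]] ^ [C [D var]]]]] :: [A [B [C [D var]]]]] / [A [B [C [D lit]]] & [A [B [B [C [D var]]] ^ [C [D var]]]]]]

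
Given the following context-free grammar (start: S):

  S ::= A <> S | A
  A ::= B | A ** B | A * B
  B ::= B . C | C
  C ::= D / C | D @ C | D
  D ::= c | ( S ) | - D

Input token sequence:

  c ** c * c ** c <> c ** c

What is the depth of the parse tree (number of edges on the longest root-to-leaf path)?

8

[S [A [A [A [A [B [C [D c]]]] ** [B [C [D c]]]] * [B [C [D c]]]] ** [B [C [D c]]]] <> [S [A [A [B [C [D c]]]] ** [B [C [D c]]]]]]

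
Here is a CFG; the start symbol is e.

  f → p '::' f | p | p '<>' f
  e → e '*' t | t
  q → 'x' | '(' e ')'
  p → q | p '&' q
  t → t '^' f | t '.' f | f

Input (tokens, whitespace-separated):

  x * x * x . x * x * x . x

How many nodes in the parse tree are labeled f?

7

[e [e [e [e [e [t [f [p [q x]]]]] * [t [f [p [q x]]]]] * [t [t [f [p [q x]]]] . [f [p [q x]]]]] * [t [f [p [q x]]]]] * [t [t [f [p [q x]]]] . [f [p [q x]]]]]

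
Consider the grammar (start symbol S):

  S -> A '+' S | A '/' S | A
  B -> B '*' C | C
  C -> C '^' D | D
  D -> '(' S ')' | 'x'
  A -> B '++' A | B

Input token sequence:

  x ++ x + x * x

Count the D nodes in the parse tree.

4

[S [A [B [C [D x]]] ++ [A [B [C [D x]]]]] + [S [A [B [B [C [D x]]] * [C [D x]]]]]]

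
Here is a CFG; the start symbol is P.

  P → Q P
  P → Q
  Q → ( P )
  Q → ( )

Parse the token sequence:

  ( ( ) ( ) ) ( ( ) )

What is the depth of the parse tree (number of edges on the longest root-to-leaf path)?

5

[P [Q ( [P [Q ( )] [P [Q ( )]]] )] [P [Q ( [P [Q ( )]] )]]]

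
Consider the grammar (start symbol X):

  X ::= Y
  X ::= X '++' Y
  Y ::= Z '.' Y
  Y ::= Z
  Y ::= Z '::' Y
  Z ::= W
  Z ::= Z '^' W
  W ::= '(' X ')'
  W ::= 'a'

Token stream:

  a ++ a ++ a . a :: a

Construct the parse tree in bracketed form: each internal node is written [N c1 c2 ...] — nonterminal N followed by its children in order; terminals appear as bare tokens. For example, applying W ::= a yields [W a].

[X [X [X [Y [Z [W a]]]] ++ [Y [Z [W a]]]] ++ [Y [Z [W a]] . [Y [Z [W a]] :: [Y [Z [W a]]]]]]

X
X ++ Y
X ++ Y ++ Y
Y ++ Y ++ Y
Z ++ Y ++ Y
W ++ Y ++ Y
a ++ Y ++ Y
a ++ Z ++ Y
a ++ W ++ Y
a ++ a ++ Y
a ++ a ++ Z . Y
a ++ a ++ W . Y
a ++ a ++ a . Y
a ++ a ++ a . Z :: Y
a ++ a ++ a . W :: Y
a ++ a ++ a . a :: Y
a ++ a ++ a . a :: Z
a ++ a ++ a . a :: W
a ++ a ++ a . a :: a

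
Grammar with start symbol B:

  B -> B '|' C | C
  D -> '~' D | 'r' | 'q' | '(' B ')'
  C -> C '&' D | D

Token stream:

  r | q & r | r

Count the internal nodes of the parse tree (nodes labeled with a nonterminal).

[B [B [B [C [D r]]] | [C [C [D q]] & [D r]]] | [C [D r]]]

11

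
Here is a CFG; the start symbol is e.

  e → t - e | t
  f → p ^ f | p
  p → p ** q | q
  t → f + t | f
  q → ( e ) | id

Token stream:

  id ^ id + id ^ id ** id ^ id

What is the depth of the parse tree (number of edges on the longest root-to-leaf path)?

[e [t [f [p [q id]] ^ [f [p [q id]]]] + [t [f [p [q id]] ^ [f [p [p [q id]] ** [q id]] ^ [f [p [q id]]]]]]]]

8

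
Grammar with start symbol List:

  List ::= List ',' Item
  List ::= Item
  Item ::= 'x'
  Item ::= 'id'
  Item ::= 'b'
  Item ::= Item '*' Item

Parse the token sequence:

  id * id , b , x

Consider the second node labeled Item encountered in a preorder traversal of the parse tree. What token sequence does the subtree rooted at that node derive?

[List [List [List [Item [Item id] * [Item id]]] , [Item b]] , [Item x]]

id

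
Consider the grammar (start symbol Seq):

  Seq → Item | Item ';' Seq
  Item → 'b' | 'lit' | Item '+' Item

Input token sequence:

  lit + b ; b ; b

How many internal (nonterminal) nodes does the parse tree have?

8

[Seq [Item [Item lit] + [Item b]] ; [Seq [Item b] ; [Seq [Item b]]]]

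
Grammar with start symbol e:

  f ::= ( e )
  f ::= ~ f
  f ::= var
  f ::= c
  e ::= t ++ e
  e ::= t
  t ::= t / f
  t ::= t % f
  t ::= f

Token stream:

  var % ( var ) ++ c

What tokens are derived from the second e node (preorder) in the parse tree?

var

[e [t [t [f var]] % [f ( [e [t [f var]]] )]] ++ [e [t [f c]]]]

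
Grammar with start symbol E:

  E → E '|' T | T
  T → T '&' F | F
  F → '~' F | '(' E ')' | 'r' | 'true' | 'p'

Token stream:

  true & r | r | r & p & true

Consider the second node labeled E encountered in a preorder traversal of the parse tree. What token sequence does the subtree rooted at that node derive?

[E [E [E [T [T [F true]] & [F r]]] | [T [F r]]] | [T [T [T [F r]] & [F p]] & [F true]]]

true & r | r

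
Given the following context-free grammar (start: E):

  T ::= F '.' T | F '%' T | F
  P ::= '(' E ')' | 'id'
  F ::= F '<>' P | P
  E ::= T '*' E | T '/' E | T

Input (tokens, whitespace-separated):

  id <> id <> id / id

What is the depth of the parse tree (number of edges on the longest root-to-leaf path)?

6

[E [T [F [F [F [P id]] <> [P id]] <> [P id]]] / [E [T [F [P id]]]]]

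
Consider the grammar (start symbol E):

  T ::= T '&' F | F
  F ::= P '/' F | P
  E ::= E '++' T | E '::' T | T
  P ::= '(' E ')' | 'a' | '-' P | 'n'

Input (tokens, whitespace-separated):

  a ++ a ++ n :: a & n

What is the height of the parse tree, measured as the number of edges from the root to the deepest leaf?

[E [E [E [E [T [F [P a]]]] ++ [T [F [P a]]]] ++ [T [F [P n]]]] :: [T [T [F [P a]]] & [F [P n]]]]

7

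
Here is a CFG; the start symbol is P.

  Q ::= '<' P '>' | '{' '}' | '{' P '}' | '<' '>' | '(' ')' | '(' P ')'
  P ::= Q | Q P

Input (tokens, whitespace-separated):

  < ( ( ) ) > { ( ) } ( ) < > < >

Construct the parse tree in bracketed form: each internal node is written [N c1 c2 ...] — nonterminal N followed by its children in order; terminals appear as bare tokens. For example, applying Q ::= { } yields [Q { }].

[P [Q < [P [Q ( [P [Q ( )]] )]] >] [P [Q { [P [Q ( )]] }] [P [Q ( )] [P [Q < >] [P [Q < >]]]]]]

P
Q P
< P > P
< Q > P
< ( P ) > P
< ( Q ) > P
< ( ( ) ) > P
< ( ( ) ) > Q P
< ( ( ) ) > { P } P
< ( ( ) ) > { Q } P
< ( ( ) ) > { ( ) } P
< ( ( ) ) > { ( ) } Q P
< ( ( ) ) > { ( ) } ( ) P
< ( ( ) ) > { ( ) } ( ) Q P
< ( ( ) ) > { ( ) } ( ) < > P
< ( ( ) ) > { ( ) } ( ) < > Q
< ( ( ) ) > { ( ) } ( ) < > < >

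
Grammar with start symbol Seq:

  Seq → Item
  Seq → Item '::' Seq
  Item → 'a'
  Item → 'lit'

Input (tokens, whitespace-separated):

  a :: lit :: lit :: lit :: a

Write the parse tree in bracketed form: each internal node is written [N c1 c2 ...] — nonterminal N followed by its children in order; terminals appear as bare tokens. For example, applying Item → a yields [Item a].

[Seq [Item a] :: [Seq [Item lit] :: [Seq [Item lit] :: [Seq [Item lit] :: [Seq [Item a]]]]]]

Seq
Item :: Seq
a :: Seq
a :: Item :: Seq
a :: lit :: Seq
a :: lit :: Item :: Seq
a :: lit :: lit :: Seq
a :: lit :: lit :: Item :: Seq
a :: lit :: lit :: lit :: Seq
a :: lit :: lit :: lit :: Item
a :: lit :: lit :: lit :: a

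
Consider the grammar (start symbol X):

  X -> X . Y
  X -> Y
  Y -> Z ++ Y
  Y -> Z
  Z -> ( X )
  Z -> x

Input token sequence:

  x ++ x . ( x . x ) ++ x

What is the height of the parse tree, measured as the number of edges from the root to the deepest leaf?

7

[X [X [Y [Z x] ++ [Y [Z x]]]] . [Y [Z ( [X [X [Y [Z x]]] . [Y [Z x]]] )] ++ [Y [Z x]]]]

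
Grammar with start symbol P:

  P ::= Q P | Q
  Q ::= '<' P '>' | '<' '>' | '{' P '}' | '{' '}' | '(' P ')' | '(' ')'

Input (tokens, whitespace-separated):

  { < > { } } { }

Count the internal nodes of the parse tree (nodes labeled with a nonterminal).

8

[P [Q { [P [Q < >] [P [Q { }]]] }] [P [Q { }]]]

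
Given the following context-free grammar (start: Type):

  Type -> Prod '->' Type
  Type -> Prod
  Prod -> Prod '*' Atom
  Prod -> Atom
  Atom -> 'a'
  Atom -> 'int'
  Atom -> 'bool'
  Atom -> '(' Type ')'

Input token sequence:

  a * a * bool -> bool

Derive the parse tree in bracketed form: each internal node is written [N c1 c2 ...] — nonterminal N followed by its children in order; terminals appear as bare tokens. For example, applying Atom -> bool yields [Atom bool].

Type
Prod -> Type
Prod * Atom -> Type
Prod * Atom * Atom -> Type
Atom * Atom * Atom -> Type
a * Atom * Atom -> Type
a * a * Atom -> Type
a * a * bool -> Type
a * a * bool -> Prod
a * a * bool -> Atom
a * a * bool -> bool

[Type [Prod [Prod [Prod [Atom a]] * [Atom a]] * [Atom bool]] -> [Type [Prod [Atom bool]]]]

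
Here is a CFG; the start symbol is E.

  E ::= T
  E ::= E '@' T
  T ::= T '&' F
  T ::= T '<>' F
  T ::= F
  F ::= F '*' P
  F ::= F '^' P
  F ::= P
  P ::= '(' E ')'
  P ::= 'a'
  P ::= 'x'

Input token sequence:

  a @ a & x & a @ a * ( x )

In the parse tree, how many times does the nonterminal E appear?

4

[E [E [E [T [F [P a]]]] @ [T [T [T [F [P a]]] & [F [P x]]] & [F [P a]]]] @ [T [F [F [P a]] * [P ( [E [T [F [P x]]]] )]]]]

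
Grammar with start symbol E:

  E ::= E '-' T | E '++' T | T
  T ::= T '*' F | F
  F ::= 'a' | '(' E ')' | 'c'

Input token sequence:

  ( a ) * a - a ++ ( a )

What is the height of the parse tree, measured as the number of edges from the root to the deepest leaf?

9

[E [E [E [T [T [F ( [E [T [F a]]] )]] * [F a]]] - [T [F a]]] ++ [T [F ( [E [T [F a]]] )]]]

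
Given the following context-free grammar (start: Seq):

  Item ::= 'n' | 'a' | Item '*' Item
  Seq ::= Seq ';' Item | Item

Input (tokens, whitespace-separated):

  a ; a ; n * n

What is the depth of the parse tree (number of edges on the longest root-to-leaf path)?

[Seq [Seq [Seq [Item a]] ; [Item a]] ; [Item [Item n] * [Item n]]]

4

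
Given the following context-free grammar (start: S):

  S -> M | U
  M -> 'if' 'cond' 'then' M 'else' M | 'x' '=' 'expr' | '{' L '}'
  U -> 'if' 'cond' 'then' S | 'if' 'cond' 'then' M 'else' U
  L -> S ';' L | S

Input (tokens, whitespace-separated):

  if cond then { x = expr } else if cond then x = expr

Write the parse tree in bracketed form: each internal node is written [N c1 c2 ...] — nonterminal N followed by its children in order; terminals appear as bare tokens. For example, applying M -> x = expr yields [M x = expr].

S
U
if cond then M else U
if cond then { L } else U
if cond then { S } else U
if cond then { M } else U
if cond then { x = expr } else U
if cond then { x = expr } else if cond then S
if cond then { x = expr } else if cond then M
if cond then { x = expr } else if cond then x = expr

[S [U if cond then [M { [L [S [M x = expr]]] }] else [U if cond then [S [M x = expr]]]]]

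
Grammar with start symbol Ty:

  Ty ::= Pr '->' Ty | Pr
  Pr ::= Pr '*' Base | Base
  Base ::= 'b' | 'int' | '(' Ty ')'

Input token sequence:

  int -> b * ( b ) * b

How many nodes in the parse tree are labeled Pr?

[Ty [Pr [Base int]] -> [Ty [Pr [Pr [Pr [Base b]] * [Base ( [Ty [Pr [Base b]]] )]] * [Base b]]]]

5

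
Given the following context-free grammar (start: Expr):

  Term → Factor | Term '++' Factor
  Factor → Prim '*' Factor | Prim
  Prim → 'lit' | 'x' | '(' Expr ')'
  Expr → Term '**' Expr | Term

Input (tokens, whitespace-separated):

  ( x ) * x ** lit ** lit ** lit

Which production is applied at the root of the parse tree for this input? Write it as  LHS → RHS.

Expr → Term '**' Expr

[Expr [Term [Factor [Prim ( [Expr [Term [Factor [Prim x]]]] )] * [Factor [Prim x]]]] ** [Expr [Term [Factor [Prim lit]]] ** [Expr [Term [Factor [Prim lit]]] ** [Expr [Term [Factor [Prim lit]]]]]]]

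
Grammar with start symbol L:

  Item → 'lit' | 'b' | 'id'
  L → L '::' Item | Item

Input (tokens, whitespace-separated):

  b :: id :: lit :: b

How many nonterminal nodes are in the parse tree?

[L [L [L [L [Item b]] :: [Item id]] :: [Item lit]] :: [Item b]]

8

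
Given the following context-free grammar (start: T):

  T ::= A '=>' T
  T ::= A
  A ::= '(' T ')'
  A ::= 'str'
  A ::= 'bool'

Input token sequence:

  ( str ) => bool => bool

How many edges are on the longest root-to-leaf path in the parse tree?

[T [A ( [T [A str]] )] => [T [A bool] => [T [A bool]]]]

4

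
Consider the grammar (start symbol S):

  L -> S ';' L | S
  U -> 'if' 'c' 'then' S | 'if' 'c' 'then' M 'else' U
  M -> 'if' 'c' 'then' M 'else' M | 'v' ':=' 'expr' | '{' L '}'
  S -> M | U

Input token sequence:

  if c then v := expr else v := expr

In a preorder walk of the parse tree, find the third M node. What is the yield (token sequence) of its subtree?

v := expr

[S [M if c then [M v := expr] else [M v := expr]]]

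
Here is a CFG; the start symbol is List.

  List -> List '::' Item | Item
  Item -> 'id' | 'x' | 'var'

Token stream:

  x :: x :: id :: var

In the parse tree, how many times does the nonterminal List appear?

[List [List [List [List [Item x]] :: [Item x]] :: [Item id]] :: [Item var]]

4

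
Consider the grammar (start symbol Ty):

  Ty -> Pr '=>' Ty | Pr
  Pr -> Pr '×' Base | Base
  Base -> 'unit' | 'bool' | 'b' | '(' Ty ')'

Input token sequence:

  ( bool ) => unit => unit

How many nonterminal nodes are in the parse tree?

12

[Ty [Pr [Base ( [Ty [Pr [Base bool]]] )]] => [Ty [Pr [Base unit]] => [Ty [Pr [Base unit]]]]]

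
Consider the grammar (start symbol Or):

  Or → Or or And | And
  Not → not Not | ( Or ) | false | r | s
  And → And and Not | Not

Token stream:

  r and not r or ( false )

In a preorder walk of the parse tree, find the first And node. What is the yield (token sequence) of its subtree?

[Or [Or [And [And [Not r]] and [Not not [Not r]]]] or [And [Not ( [Or [And [Not false]]] )]]]

r and not r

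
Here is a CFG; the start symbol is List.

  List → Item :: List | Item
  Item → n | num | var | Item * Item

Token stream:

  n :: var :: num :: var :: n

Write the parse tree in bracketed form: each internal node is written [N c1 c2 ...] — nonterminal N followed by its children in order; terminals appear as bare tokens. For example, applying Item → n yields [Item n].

[List [Item n] :: [List [Item var] :: [List [Item num] :: [List [Item var] :: [List [Item n]]]]]]

List
Item :: List
n :: List
n :: Item :: List
n :: var :: List
n :: var :: Item :: List
n :: var :: num :: List
n :: var :: num :: Item :: List
n :: var :: num :: var :: List
n :: var :: num :: var :: Item
n :: var :: num :: var :: n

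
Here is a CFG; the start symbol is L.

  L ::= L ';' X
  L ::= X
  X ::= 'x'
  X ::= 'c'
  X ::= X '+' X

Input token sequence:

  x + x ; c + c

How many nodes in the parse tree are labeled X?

6

[L [L [X [X x] + [X x]]] ; [X [X c] + [X c]]]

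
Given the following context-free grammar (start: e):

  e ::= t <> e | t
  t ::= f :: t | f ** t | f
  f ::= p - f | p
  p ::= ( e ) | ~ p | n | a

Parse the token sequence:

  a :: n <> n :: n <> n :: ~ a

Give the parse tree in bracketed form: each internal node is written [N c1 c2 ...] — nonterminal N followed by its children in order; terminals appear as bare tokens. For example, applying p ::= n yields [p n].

e
t <> e
f :: t <> e
p :: t <> e
a :: t <> e
a :: f <> e
a :: p <> e
a :: n <> e
a :: n <> t <> e
a :: n <> f :: t <> e
a :: n <> p :: t <> e
a :: n <> n :: t <> e
a :: n <> n :: f <> e
a :: n <> n :: p <> e
a :: n <> n :: n <> e
a :: n <> n :: n <> t
a :: n <> n :: n <> f :: t
a :: n <> n :: n <> p :: t
a :: n <> n :: n <> n :: t
a :: n <> n :: n <> n :: f
a :: n <> n :: n <> n :: p
a :: n <> n :: n <> n :: ~ p
a :: n <> n :: n <> n :: ~ a

[e [t [f [p a]] :: [t [f [p n]]]] <> [e [t [f [p n]] :: [t [f [p n]]]] <> [e [t [f [p n]] :: [t [f [p ~ [p a]]]]]]]]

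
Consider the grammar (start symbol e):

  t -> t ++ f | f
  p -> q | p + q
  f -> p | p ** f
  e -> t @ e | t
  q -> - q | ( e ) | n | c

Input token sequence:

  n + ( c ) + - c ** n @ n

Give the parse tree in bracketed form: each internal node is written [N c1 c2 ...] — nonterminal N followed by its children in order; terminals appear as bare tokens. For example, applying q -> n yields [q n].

e
t @ e
f @ e
p ** f @ e
p + q ** f @ e
p + q + q ** f @ e
q + q + q ** f @ e
n + q + q ** f @ e
n + ( e ) + q ** f @ e
n + ( t ) + q ** f @ e
n + ( f ) + q ** f @ e
n + ( p ) + q ** f @ e
n + ( q ) + q ** f @ e
n + ( c ) + q ** f @ e
n + ( c ) + - q ** f @ e
n + ( c ) + - c ** f @ e
n + ( c ) + - c ** p @ e
n + ( c ) + - c ** q @ e
n + ( c ) + - c ** n @ e
n + ( c ) + - c ** n @ t
n + ( c ) + - c ** n @ f
n + ( c ) + - c ** n @ p
n + ( c ) + - c ** n @ q
n + ( c ) + - c ** n @ n

[e [t [f [p [p [p [q n]] + [q ( [e [t [f [p [q c]]]]] )]] + [q - [q c]]] ** [f [p [q n]]]]] @ [e [t [f [p [q n]]]]]]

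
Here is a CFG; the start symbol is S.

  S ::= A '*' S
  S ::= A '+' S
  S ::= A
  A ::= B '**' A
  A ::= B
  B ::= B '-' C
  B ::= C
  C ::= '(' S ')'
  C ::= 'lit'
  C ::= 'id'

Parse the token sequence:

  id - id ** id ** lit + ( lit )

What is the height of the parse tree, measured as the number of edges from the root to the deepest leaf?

9

[S [A [B [B [C id]] - [C id]] ** [A [B [C id]] ** [A [B [C lit]]]]] + [S [A [B [C ( [S [A [B [C lit]]]] )]]]]]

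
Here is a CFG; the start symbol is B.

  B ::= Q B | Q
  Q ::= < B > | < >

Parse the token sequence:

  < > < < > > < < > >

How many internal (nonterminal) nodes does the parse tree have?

10

[B [Q < >] [B [Q < [B [Q < >]] >] [B [Q < [B [Q < >]] >]]]]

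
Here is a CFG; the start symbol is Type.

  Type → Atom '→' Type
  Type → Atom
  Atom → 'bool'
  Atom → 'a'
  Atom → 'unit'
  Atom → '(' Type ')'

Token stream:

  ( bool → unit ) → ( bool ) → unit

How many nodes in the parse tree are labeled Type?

6

[Type [Atom ( [Type [Atom bool] → [Type [Atom unit]]] )] → [Type [Atom ( [Type [Atom bool]] )] → [Type [Atom unit]]]]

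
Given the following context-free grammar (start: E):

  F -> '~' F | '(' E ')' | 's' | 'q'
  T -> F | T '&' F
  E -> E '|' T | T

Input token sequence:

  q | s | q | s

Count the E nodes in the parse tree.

4

[E [E [E [E [T [F q]]] | [T [F s]]] | [T [F q]]] | [T [F s]]]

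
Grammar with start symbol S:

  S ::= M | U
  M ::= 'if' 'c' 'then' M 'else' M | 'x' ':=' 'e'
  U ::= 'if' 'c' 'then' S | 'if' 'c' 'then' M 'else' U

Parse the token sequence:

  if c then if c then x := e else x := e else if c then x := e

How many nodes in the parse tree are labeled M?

[S [U if c then [M if c then [M x := e] else [M x := e]] else [U if c then [S [M x := e]]]]]

4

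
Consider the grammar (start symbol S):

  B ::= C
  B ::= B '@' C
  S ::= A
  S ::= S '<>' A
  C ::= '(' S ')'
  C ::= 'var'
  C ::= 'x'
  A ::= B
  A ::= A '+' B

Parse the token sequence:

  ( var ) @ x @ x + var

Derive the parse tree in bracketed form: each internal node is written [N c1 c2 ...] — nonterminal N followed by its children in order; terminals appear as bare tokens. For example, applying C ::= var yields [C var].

[S [A [A [B [B [B [C ( [S [A [B [C var]]]] )]] @ [C x]] @ [C x]]] + [B [C var]]]]

S
A
A + B
B + B
B @ C + B
B @ C @ C + B
C @ C @ C + B
( S ) @ C @ C + B
( A ) @ C @ C + B
( B ) @ C @ C + B
( C ) @ C @ C + B
( var ) @ C @ C + B
( var ) @ x @ C + B
( var ) @ x @ x + B
( var ) @ x @ x + C
( var ) @ x @ x + var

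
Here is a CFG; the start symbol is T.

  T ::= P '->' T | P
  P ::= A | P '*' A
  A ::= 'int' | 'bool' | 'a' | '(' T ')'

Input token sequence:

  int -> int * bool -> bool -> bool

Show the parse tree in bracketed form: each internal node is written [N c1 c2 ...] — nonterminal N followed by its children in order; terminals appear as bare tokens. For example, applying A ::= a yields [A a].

T
P -> T
A -> T
int -> T
int -> P -> T
int -> P * A -> T
int -> A * A -> T
int -> int * A -> T
int -> int * bool -> T
int -> int * bool -> P -> T
int -> int * bool -> A -> T
int -> int * bool -> bool -> T
int -> int * bool -> bool -> P
int -> int * bool -> bool -> A
int -> int * bool -> bool -> bool

[T [P [A int]] -> [T [P [P [A int]] * [A bool]] -> [T [P [A bool]] -> [T [P [A bool]]]]]]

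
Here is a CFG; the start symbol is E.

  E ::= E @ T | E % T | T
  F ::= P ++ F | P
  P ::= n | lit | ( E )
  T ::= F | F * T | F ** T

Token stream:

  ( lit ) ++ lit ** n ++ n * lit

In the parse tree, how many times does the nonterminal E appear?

2

[E [T [F [P ( [E [T [F [P lit]]]] )] ++ [F [P lit]]] ** [T [F [P n] ++ [F [P n]]] * [T [F [P lit]]]]]]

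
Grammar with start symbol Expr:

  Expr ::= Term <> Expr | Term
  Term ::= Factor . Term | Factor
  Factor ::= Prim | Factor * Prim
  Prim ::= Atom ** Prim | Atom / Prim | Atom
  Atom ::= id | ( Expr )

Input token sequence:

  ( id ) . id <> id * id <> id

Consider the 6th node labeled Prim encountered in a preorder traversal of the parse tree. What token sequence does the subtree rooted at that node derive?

[Expr [Term [Factor [Prim [Atom ( [Expr [Term [Factor [Prim [Atom id]]]]] )]]] . [Term [Factor [Prim [Atom id]]]]] <> [Expr [Term [Factor [Factor [Prim [Atom id]]] * [Prim [Atom id]]]] <> [Expr [Term [Factor [Prim [Atom id]]]]]]]

id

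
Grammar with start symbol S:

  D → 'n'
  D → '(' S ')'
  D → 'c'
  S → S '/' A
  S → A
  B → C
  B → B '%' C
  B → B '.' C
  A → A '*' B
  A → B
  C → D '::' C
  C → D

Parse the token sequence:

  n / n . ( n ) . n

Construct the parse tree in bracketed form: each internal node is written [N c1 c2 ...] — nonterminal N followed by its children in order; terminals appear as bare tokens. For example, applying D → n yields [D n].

S
S / A
A / A
B / A
C / A
D / A
n / A
n / B
n / B . C
n / B . C . C
n / C . C . C
n / D . C . C
n / n . C . C
n / n . D . C
n / n . ( S ) . C
n / n . ( A ) . C
n / n . ( B ) . C
n / n . ( C ) . C
n / n . ( D ) . C
n / n . ( n ) . C
n / n . ( n ) . D
n / n . ( n ) . n

[S [S [A [B [C [D n]]]]] / [A [B [B [B [C [D n]]] . [C [D ( [S [A [B [C [D n]]]]] )]]] . [C [D n]]]]]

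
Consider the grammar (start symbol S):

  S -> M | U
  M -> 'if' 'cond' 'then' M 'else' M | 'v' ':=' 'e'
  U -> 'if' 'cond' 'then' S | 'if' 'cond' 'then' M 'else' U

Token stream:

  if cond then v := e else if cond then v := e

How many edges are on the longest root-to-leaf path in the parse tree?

5

[S [U if cond then [M v := e] else [U if cond then [S [M v := e]]]]]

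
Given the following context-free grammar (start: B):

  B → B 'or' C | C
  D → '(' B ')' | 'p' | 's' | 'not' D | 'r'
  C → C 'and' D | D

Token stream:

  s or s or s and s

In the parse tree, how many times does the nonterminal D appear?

[B [B [B [C [D s]]] or [C [D s]]] or [C [C [D s]] and [D s]]]

4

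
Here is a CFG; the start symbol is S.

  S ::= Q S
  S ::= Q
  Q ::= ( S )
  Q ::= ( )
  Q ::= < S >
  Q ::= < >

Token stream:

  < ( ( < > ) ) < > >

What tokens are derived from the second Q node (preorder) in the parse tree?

( ( < > ) )

[S [Q < [S [Q ( [S [Q ( [S [Q < >]] )]] )] [S [Q < >]]] >]]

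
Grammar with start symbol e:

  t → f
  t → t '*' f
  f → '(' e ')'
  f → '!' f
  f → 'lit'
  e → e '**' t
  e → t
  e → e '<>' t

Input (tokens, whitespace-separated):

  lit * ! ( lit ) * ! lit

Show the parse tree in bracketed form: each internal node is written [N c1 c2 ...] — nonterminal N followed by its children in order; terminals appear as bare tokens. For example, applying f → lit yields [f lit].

e
t
t * f
t * f * f
f * f * f
lit * f * f
lit * ! f * f
lit * ! ( e ) * f
lit * ! ( t ) * f
lit * ! ( f ) * f
lit * ! ( lit ) * f
lit * ! ( lit ) * ! f
lit * ! ( lit ) * ! lit

[e [t [t [t [f lit]] * [f ! [f ( [e [t [f lit]]] )]]] * [f ! [f lit]]]]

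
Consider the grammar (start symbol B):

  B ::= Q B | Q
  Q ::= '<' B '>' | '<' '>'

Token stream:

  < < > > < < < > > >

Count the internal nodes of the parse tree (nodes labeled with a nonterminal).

10

[B [Q < [B [Q < >]] >] [B [Q < [B [Q < [B [Q < >]] >]] >]]]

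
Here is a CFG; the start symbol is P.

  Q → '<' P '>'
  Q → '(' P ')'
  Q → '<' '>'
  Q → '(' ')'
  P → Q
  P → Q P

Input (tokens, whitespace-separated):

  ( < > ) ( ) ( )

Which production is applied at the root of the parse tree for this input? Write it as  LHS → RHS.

P → Q P

[P [Q ( [P [Q < >]] )] [P [Q ( )] [P [Q ( )]]]]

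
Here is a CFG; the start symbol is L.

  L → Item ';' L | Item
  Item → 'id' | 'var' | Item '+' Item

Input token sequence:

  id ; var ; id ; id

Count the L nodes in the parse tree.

4

[L [Item id] ; [L [Item var] ; [L [Item id] ; [L [Item id]]]]]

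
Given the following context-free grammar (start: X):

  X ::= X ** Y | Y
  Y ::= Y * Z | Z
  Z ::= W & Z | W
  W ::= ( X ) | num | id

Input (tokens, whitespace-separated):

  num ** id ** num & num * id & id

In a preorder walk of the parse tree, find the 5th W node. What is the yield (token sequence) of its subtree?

[X [X [X [Y [Z [W num]]]] ** [Y [Z [W id]]]] ** [Y [Y [Z [W num] & [Z [W num]]]] * [Z [W id] & [Z [W id]]]]]

id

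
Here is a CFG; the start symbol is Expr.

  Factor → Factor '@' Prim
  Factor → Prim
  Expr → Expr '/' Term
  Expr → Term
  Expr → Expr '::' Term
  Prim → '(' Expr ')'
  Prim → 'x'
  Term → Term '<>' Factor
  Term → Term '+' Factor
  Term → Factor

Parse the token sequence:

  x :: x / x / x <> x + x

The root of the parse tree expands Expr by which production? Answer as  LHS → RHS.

Expr → Expr '/' Term

[Expr [Expr [Expr [Expr [Term [Factor [Prim x]]]] :: [Term [Factor [Prim x]]]] / [Term [Factor [Prim x]]]] / [Term [Term [Term [Factor [Prim x]]] <> [Factor [Prim x]]] + [Factor [Prim x]]]]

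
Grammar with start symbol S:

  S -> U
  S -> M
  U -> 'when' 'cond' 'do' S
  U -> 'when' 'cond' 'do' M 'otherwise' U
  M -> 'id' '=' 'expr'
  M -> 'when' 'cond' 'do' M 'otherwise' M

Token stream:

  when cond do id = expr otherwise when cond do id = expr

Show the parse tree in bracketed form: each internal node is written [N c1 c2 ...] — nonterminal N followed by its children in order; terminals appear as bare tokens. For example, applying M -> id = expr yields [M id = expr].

S
U
when cond do M otherwise U
when cond do id = expr otherwise U
when cond do id = expr otherwise when cond do S
when cond do id = expr otherwise when cond do M
when cond do id = expr otherwise when cond do id = expr

[S [U when cond do [M id = expr] otherwise [U when cond do [S [M id = expr]]]]]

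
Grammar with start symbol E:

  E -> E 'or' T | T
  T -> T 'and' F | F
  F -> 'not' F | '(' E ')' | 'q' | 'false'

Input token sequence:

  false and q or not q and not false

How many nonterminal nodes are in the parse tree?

12

[E [E [T [T [F false]] and [F q]]] or [T [T [F not [F q]]] and [F not [F false]]]]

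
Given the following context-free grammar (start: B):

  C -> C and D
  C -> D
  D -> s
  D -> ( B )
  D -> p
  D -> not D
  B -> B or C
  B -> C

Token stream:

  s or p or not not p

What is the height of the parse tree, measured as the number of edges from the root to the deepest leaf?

[B [B [B [C [D s]]] or [C [D p]]] or [C [D not [D not [D p]]]]]

5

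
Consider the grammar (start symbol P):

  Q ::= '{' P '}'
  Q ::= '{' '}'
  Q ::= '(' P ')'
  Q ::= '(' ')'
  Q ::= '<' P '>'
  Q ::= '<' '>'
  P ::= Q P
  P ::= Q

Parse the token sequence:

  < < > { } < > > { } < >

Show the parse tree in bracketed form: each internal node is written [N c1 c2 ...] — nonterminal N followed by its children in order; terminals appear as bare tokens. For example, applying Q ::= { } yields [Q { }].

P
Q P
< P > P
< Q P > P
< < > P > P
< < > Q P > P
< < > { } P > P
< < > { } Q > P
< < > { } < > > P
< < > { } < > > Q P
< < > { } < > > { } P
< < > { } < > > { } Q
< < > { } < > > { } < >

[P [Q < [P [Q < >] [P [Q { }] [P [Q < >]]]] >] [P [Q { }] [P [Q < >]]]]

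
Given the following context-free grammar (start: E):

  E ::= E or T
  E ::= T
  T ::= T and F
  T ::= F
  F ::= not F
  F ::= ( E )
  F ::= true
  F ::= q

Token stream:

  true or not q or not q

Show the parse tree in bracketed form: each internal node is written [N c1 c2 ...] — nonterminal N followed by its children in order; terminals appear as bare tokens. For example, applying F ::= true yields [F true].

E
E or T
E or T or T
T or T or T
F or T or T
true or T or T
true or F or T
true or not F or T
true or not q or T
true or not q or F
true or not q or not F
true or not q or not q

[E [E [E [T [F true]]] or [T [F not [F q]]]] or [T [F not [F q]]]]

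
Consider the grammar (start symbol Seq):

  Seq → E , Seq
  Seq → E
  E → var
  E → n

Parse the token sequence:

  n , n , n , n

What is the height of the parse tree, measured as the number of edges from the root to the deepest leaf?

5

[Seq [E n] , [Seq [E n] , [Seq [E n] , [Seq [E n]]]]]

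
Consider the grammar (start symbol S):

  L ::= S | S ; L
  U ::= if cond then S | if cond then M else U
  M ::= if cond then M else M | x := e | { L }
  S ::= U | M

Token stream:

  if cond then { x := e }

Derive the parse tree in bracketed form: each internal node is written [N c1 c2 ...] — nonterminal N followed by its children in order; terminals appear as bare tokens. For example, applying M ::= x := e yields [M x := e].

[S [U if cond then [S [M { [L [S [M x := e]]] }]]]]

S
U
if cond then S
if cond then M
if cond then { L }
if cond then { S }
if cond then { M }
if cond then { x := e }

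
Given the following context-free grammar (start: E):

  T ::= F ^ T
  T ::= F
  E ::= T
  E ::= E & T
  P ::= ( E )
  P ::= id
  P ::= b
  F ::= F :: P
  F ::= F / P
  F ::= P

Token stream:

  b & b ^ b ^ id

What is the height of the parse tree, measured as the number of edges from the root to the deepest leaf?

[E [E [T [F [P b]]]] & [T [F [P b]] ^ [T [F [P b]] ^ [T [F [P id]]]]]]

6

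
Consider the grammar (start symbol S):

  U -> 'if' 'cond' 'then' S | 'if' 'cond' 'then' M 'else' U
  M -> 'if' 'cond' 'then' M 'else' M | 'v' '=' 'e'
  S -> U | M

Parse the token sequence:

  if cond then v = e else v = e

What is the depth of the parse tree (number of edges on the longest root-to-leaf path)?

3

[S [M if cond then [M v = e] else [M v = e]]]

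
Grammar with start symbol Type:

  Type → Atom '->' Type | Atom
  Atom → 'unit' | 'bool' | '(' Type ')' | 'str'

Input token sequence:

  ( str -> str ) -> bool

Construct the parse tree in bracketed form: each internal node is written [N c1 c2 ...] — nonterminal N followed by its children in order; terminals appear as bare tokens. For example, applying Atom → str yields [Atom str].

[Type [Atom ( [Type [Atom str] -> [Type [Atom str]]] )] -> [Type [Atom bool]]]

Type
Atom -> Type
( Type ) -> Type
( Atom -> Type ) -> Type
( str -> Type ) -> Type
( str -> Atom ) -> Type
( str -> str ) -> Type
( str -> str ) -> Atom
( str -> str ) -> bool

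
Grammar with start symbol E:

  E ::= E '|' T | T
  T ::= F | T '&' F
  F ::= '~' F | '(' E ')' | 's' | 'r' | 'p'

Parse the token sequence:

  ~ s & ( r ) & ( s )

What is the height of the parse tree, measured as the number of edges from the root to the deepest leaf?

7

[E [T [T [T [F ~ [F s]]] & [F ( [E [T [F r]]] )]] & [F ( [E [T [F s]]] )]]]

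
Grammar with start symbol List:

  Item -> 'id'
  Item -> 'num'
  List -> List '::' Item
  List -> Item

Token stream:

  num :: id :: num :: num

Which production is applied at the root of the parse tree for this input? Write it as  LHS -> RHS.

List -> List '::' Item

[List [List [List [List [Item num]] :: [Item id]] :: [Item num]] :: [Item num]]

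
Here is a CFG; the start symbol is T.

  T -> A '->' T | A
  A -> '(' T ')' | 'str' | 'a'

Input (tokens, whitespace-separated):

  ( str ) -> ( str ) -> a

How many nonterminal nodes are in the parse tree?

10

[T [A ( [T [A str]] )] -> [T [A ( [T [A str]] )] -> [T [A a]]]]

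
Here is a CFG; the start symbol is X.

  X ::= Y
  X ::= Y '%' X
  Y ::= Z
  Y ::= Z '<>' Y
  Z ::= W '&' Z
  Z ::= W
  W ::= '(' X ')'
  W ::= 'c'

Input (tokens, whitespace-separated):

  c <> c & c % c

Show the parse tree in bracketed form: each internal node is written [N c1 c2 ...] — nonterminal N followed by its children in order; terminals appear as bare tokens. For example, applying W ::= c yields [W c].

X
Y % X
Z <> Y % X
W <> Y % X
c <> Y % X
c <> Z % X
c <> W & Z % X
c <> c & Z % X
c <> c & W % X
c <> c & c % X
c <> c & c % Y
c <> c & c % Z
c <> c & c % W
c <> c & c % c

[X [Y [Z [W c]] <> [Y [Z [W c] & [Z [W c]]]]] % [X [Y [Z [W c]]]]]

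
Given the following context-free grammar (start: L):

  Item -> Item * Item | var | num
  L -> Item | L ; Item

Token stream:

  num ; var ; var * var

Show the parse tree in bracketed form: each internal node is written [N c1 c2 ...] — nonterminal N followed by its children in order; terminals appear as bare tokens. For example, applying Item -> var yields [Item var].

[L [L [L [Item num]] ; [Item var]] ; [Item [Item var] * [Item var]]]

L
L ; Item
L ; Item ; Item
Item ; Item ; Item
num ; Item ; Item
num ; var ; Item
num ; var ; Item * Item
num ; var ; var * Item
num ; var ; var * var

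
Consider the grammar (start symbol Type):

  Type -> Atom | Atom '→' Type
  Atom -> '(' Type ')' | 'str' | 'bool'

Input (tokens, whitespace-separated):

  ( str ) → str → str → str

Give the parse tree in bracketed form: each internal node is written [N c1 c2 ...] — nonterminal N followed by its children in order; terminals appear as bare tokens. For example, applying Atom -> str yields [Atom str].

Type
Atom → Type
( Type ) → Type
( Atom ) → Type
( str ) → Type
( str ) → Atom → Type
( str ) → str → Type
( str ) → str → Atom → Type
( str ) → str → str → Type
( str ) → str → str → Atom
( str ) → str → str → str

[Type [Atom ( [Type [Atom str]] )] → [Type [Atom str] → [Type [Atom str] → [Type [Atom str]]]]]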